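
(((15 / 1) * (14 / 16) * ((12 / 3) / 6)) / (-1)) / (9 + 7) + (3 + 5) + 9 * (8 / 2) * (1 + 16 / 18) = 4829 / 64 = 75.45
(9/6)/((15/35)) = 3.50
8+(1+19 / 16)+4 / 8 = 171 / 16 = 10.69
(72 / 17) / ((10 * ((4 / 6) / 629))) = 399.60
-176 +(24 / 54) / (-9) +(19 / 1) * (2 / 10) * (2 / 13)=-923822 / 5265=-175.46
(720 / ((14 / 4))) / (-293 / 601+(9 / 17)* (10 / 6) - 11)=-14712480 / 758471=-19.40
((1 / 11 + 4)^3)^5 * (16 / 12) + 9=8377731649519427860678359 / 4177248169415651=2005562348.64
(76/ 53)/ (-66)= -38/ 1749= -0.02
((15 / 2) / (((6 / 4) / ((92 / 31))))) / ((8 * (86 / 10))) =575 / 2666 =0.22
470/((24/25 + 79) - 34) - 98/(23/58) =-6260666/26427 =-236.90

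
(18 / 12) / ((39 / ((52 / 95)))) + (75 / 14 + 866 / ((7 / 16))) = 2639793 / 1330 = 1984.81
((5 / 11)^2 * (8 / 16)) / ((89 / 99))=225 / 1958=0.11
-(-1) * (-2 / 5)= -0.40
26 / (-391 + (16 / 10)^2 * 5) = -130 / 1891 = -0.07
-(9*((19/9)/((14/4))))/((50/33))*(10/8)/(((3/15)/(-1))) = 627/28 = 22.39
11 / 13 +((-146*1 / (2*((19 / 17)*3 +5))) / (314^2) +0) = 153990819 / 182008216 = 0.85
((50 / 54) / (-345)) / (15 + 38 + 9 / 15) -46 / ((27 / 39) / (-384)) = 12739064807 / 499284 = 25514.67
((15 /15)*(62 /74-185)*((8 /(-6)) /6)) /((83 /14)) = 190792 /27639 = 6.90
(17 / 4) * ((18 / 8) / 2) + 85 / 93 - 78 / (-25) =8.82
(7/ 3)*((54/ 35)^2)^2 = 2834352/ 214375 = 13.22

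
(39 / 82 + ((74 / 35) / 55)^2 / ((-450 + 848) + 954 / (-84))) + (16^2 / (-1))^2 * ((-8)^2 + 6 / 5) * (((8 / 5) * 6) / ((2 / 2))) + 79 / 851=8202450772993016669489 / 199960800751250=41020293.69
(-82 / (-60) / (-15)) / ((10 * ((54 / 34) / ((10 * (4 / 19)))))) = -1394 / 115425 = -0.01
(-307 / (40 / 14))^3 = -9924513949 / 8000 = -1240564.24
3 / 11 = 0.27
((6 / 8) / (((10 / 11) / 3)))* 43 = 4257 / 40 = 106.42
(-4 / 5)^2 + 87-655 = -14184 / 25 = -567.36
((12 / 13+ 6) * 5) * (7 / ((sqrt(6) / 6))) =3150 * sqrt(6) / 13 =593.53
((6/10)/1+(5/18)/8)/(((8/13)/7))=41587/5760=7.22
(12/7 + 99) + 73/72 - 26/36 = 16969/168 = 101.01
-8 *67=-536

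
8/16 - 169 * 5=-1689/2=-844.50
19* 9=171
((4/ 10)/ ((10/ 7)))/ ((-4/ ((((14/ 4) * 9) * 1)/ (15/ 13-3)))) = 1911/ 1600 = 1.19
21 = 21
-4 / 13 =-0.31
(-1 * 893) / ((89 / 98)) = -87514 / 89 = -983.30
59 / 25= 2.36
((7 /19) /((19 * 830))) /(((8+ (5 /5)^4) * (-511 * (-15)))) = 1 /2952853650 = 0.00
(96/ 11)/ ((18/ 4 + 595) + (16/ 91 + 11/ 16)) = 139776/ 9615419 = 0.01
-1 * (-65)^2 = -4225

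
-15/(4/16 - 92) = 60/367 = 0.16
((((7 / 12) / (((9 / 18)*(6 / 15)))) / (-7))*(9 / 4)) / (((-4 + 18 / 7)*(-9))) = -7 / 96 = -0.07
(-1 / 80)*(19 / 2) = -19 / 160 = -0.12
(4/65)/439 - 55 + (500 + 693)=1138.00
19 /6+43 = 277 /6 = 46.17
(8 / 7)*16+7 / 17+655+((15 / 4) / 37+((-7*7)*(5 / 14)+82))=738.30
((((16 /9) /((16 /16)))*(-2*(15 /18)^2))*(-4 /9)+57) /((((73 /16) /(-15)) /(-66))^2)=131192652800 /47961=2735402.78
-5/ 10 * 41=-41/ 2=-20.50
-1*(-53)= 53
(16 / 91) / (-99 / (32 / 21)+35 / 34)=-8704 / 3165253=-0.00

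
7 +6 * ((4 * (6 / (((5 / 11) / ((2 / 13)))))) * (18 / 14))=31697 / 455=69.66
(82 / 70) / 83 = 41 / 2905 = 0.01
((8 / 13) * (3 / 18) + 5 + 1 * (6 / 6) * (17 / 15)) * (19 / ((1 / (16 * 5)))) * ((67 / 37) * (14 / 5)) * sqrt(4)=693489664 / 7215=96117.76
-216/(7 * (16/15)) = -405/14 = -28.93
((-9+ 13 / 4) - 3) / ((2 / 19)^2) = -12635 / 16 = -789.69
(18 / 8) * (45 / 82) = 405 / 328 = 1.23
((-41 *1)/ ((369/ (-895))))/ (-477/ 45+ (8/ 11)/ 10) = -49225/ 5211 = -9.45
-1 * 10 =-10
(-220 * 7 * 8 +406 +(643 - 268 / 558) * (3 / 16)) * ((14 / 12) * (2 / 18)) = -122841383 / 80352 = -1528.79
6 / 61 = 0.10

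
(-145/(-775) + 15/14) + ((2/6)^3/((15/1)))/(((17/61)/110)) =6672727/2988090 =2.23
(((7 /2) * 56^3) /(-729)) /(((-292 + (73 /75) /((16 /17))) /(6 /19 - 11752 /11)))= -54881896652800 /17732738133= -3094.95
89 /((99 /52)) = 46.75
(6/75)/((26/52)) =4/25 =0.16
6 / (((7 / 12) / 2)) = 144 / 7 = 20.57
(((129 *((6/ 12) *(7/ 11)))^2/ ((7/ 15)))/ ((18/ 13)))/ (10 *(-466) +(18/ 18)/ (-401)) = -337359295/ 602954616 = -0.56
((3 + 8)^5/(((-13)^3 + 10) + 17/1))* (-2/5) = 161051/5425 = 29.69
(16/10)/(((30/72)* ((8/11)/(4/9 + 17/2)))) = 3542/75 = 47.23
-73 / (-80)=73 / 80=0.91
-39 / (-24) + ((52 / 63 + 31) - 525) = -247741 / 504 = -491.55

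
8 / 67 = 0.12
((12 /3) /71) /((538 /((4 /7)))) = 8 /133693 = 0.00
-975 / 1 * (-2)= 1950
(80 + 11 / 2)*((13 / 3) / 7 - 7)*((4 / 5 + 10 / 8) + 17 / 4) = -34371 / 10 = -3437.10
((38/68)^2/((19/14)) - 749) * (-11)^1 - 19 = 4749697/578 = 8217.47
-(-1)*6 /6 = 1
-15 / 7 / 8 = -15 / 56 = -0.27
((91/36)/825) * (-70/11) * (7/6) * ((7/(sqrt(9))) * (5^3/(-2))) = 780325/235224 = 3.32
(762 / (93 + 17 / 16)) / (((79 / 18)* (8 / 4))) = 109728 / 118895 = 0.92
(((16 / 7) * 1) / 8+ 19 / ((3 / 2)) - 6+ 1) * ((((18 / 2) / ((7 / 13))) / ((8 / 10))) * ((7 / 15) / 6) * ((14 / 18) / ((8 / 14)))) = 15197 / 864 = 17.59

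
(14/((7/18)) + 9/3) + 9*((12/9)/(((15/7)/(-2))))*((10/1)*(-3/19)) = 1077/19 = 56.68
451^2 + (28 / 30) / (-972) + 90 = 1483449383 / 7290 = 203491.00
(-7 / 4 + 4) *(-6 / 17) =-27 / 34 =-0.79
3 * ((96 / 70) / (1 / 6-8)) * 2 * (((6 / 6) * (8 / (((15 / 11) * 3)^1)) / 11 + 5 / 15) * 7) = -4416 / 1175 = -3.76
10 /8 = 5 /4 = 1.25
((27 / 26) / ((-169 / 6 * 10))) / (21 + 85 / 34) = -81 / 516295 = -0.00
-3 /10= -0.30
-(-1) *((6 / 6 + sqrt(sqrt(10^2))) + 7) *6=6 *sqrt(10) + 48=66.97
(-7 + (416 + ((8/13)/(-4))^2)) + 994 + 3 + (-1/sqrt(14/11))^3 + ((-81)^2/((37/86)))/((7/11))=1110476376/43771 - 11 * sqrt(154)/196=25369.44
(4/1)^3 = 64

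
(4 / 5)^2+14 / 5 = 86 / 25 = 3.44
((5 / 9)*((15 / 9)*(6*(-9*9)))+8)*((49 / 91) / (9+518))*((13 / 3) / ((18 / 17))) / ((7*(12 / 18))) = -221 / 558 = -0.40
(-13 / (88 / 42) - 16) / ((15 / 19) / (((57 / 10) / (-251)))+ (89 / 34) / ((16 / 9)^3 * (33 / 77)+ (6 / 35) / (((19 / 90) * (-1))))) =154632945710 / 230678897339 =0.67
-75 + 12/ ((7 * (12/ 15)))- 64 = -958/ 7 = -136.86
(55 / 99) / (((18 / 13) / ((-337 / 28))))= -21905 / 4536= -4.83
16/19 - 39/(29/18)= -12874/551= -23.36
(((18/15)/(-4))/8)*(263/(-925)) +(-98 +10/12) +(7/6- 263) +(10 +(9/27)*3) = -25751211/74000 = -347.99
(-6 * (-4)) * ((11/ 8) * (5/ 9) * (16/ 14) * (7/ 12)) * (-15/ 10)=-55/ 3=-18.33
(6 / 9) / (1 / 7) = 14 / 3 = 4.67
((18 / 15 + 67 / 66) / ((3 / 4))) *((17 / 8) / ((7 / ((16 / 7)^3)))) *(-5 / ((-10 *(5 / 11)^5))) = 93155177984 / 337640625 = 275.90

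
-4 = -4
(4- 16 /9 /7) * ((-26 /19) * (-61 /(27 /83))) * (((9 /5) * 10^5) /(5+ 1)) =310665680000 /10773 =28837434.33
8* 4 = 32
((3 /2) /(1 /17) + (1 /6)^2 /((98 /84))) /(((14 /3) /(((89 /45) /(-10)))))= -1.08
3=3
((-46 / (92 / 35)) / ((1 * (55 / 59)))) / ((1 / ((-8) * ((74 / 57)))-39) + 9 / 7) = 855736 / 1723557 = 0.50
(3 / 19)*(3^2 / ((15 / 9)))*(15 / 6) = 81 / 38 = 2.13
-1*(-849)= 849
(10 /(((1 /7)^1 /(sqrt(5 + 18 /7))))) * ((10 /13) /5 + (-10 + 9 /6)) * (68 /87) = -73780 * sqrt(371) /1131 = -1256.50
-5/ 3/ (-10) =1/ 6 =0.17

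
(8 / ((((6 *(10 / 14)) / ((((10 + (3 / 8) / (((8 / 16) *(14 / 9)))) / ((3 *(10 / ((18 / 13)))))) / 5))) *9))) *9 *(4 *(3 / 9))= 1174 / 4875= 0.24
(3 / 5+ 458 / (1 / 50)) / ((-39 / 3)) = -114503 / 65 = -1761.58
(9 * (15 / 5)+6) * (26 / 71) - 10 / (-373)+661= 17826007 / 26483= 673.11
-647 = -647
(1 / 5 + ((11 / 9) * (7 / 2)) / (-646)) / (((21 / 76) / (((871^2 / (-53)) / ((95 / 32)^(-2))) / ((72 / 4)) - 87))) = -77933383916411 / 15693834240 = -4965.86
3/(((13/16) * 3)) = 16/13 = 1.23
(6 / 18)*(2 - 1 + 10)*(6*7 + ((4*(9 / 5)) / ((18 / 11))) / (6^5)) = 8981401 / 58320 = 154.00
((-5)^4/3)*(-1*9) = -1875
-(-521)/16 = 521/16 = 32.56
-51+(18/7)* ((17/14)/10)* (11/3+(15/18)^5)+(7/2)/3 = -20559611/423360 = -48.56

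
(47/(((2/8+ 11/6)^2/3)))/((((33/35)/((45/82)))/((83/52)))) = 30.18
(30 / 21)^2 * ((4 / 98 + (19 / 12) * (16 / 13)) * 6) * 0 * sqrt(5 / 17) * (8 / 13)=0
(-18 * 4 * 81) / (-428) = 1458 / 107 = 13.63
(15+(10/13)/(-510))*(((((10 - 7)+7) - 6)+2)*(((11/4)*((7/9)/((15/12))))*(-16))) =-2463.75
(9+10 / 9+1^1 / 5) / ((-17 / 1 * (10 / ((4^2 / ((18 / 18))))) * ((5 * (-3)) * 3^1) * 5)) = 3712 / 860625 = 0.00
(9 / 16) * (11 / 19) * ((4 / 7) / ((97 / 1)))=99 / 51604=0.00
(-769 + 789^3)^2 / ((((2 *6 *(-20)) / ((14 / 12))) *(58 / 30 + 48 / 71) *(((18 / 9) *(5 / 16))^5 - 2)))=17539570917035202560000 / 74331501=235964169713661.54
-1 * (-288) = 288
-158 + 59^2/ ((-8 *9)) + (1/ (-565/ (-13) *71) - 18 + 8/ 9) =-215136433/ 962760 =-223.46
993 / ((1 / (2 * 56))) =111216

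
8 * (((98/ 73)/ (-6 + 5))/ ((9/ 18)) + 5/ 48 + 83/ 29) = 28585/ 12702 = 2.25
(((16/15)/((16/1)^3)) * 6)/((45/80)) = 1/360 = 0.00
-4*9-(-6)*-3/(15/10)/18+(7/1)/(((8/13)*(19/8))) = -1817/57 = -31.88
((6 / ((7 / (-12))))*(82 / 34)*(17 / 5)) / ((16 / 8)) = -1476 / 35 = -42.17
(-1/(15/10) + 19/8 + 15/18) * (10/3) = 305/36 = 8.47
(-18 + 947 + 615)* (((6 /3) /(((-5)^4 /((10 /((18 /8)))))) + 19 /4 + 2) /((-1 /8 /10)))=-187991264 /225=-835516.73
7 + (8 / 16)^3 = 57 / 8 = 7.12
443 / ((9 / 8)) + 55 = 4039 / 9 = 448.78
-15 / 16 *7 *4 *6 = -315 / 2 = -157.50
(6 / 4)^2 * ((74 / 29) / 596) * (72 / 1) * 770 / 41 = 2307690 / 177161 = 13.03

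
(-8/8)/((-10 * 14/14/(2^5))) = 16/5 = 3.20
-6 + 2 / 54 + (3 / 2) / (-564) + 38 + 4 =365821 / 10152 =36.03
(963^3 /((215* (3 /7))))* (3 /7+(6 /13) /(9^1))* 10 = 25997862546 /559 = 46507804.20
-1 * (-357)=357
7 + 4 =11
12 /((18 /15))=10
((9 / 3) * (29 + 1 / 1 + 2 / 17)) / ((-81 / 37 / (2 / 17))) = -37888 / 7803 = -4.86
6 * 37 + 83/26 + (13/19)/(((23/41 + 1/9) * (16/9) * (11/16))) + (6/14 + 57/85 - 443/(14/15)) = -99235225181/400920520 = -247.52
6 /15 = 2 /5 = 0.40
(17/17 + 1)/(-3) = -2/3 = -0.67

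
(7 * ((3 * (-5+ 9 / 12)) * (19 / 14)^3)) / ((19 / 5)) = -92055 / 1568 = -58.71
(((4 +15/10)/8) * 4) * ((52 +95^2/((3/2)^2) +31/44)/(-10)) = -1609271/1440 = -1117.55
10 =10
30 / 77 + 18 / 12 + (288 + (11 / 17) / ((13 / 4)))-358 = -2311293 / 34034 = -67.91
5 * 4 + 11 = 31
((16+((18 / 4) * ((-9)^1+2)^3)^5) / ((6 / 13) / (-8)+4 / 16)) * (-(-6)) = -2186642324884864821 / 8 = -273330290610608102.62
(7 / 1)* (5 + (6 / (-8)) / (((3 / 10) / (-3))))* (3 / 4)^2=1575 / 32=49.22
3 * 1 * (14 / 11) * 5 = 210 / 11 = 19.09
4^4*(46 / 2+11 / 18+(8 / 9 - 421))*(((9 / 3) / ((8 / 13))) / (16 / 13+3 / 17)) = -109357872 / 311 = -351633.03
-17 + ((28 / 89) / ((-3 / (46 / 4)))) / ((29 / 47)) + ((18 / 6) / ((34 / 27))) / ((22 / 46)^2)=-272011403 / 31854702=-8.54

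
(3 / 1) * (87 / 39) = 87 / 13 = 6.69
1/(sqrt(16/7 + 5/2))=sqrt(938)/67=0.46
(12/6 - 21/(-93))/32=69/992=0.07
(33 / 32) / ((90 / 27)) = 99 / 320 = 0.31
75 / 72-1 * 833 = -19967 / 24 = -831.96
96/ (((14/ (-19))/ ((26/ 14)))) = -11856/ 49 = -241.96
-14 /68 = -7 /34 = -0.21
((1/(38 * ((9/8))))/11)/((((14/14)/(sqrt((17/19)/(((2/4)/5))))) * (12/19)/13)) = 13 * sqrt(3230)/5643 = 0.13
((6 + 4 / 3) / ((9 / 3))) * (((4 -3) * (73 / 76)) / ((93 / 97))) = 77891 / 31806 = 2.45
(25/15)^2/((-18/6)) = -25/27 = -0.93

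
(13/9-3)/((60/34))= -119/135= -0.88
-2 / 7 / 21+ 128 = 18814 / 147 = 127.99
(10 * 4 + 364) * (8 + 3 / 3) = 3636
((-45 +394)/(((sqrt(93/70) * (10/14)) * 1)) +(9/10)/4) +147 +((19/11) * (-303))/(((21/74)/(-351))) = 2443 * sqrt(6510)/465 +1994217693/3080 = 647897.17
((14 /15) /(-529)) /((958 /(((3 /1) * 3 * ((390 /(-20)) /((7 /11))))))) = 1287 /2533910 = 0.00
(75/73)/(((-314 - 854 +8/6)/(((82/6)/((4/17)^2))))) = -35547/163520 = -0.22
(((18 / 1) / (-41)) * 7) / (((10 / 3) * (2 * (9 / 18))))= -189 / 205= -0.92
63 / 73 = 0.86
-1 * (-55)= 55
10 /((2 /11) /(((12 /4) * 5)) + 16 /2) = 825 /661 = 1.25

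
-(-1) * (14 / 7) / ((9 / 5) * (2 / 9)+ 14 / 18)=90 / 53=1.70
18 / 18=1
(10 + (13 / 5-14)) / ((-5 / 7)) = 49 / 25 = 1.96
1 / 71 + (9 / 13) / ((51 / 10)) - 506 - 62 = -567.85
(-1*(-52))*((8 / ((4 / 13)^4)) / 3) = 371293 / 24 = 15470.54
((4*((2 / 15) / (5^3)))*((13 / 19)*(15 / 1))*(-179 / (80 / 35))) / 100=-16289 / 475000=-0.03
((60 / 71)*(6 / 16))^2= 2025 / 20164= 0.10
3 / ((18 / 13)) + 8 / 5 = 113 / 30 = 3.77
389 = 389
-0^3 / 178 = 0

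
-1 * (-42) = 42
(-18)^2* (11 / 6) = 594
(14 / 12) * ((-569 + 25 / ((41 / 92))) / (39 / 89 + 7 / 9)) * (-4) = 39303201 / 19967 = 1968.41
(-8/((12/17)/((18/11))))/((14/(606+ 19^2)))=-98634/77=-1280.96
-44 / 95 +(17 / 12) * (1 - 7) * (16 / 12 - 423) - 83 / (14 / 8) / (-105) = 6673697 / 1862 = 3584.16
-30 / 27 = -10 / 9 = -1.11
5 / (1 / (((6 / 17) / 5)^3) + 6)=1080 / 615421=0.00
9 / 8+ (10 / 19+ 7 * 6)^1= 6635 / 152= 43.65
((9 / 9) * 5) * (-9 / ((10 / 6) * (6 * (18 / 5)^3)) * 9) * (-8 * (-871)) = -108875 / 18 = -6048.61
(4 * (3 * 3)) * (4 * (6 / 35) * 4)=3456 / 35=98.74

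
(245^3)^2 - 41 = 216270112515584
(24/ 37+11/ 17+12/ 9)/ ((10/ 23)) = 114103/ 18870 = 6.05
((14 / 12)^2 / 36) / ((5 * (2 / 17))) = 833 / 12960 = 0.06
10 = 10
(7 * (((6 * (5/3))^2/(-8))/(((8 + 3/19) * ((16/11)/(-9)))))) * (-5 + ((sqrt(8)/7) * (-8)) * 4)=-18810 * sqrt(2)/31 - 329175/992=-1189.94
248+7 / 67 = 16623 / 67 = 248.10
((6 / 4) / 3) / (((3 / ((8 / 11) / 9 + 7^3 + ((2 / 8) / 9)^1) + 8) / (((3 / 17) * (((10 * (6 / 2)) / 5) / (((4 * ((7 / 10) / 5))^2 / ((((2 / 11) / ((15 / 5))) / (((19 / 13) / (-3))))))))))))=-9935566875 / 378889390264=-0.03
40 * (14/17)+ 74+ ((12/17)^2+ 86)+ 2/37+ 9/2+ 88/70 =149141099/748510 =199.25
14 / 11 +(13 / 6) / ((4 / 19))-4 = 1997 / 264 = 7.56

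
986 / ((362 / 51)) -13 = 22790 / 181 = 125.91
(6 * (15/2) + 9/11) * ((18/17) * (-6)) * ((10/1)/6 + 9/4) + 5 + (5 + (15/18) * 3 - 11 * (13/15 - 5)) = -6070567/5610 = -1082.10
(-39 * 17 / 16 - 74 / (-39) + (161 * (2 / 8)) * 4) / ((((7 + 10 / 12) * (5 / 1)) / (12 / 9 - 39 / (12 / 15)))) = -43125079 / 293280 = -147.04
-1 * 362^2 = -131044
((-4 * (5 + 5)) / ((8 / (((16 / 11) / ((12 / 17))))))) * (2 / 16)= -85 / 66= -1.29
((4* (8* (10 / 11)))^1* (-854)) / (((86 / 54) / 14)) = -103299840 / 473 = -218392.90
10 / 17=0.59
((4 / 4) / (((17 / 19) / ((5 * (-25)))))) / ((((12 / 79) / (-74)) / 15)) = 34710625 / 34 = 1020900.74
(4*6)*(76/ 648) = 76/ 27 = 2.81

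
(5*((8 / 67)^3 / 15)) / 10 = 256 / 4511445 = 0.00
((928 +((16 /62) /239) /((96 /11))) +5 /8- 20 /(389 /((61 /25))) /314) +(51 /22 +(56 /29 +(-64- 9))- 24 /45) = 992327102370141 /1154754115064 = 859.34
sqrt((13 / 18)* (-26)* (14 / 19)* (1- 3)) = 26* sqrt(133) / 57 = 5.26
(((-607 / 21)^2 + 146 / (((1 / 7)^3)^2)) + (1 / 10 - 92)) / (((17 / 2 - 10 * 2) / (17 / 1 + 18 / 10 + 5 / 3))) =-23256098655757 / 760725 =-30570966.72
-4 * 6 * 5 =-120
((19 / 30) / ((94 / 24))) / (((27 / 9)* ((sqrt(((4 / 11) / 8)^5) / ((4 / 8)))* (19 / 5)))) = 484* sqrt(22) / 141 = 16.10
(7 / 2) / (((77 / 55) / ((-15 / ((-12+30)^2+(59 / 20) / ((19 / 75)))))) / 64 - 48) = -425600 / 5896321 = -0.07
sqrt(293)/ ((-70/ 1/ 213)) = -213 * sqrt(293)/ 70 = -52.09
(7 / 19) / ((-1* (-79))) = 7 / 1501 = 0.00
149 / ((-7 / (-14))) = 298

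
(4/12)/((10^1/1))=1/30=0.03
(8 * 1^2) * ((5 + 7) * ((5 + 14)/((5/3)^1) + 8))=9312/5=1862.40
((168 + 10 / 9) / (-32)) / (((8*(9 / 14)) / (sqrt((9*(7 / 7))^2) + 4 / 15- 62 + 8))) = 3574417 / 77760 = 45.97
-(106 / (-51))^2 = -4.32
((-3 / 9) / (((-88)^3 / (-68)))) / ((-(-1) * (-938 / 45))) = 255 / 159805184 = 0.00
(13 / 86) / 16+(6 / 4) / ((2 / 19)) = 14.26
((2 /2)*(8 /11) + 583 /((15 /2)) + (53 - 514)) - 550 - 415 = -222344 /165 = -1347.54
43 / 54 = 0.80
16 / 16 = 1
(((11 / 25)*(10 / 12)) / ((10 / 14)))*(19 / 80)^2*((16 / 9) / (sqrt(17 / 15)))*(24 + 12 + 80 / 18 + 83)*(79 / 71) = 2439714893*sqrt(255) / 5866020000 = 6.64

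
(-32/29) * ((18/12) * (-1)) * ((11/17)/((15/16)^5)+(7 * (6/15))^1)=6.11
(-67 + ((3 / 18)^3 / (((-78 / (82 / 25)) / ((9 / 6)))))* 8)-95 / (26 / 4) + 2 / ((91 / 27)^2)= -910464767 / 11179350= -81.44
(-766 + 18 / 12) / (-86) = 1529 / 172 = 8.89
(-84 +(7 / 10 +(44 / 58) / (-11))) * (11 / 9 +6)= -104767 / 174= -602.11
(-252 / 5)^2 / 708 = 5292 / 1475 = 3.59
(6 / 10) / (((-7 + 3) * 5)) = -3 / 100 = -0.03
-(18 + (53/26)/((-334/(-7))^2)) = -52210805/2900456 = -18.00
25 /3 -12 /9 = 7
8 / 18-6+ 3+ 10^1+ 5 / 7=514 / 63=8.16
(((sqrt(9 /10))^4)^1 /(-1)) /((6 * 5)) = -27 /1000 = -0.03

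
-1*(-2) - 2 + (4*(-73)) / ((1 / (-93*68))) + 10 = 1846618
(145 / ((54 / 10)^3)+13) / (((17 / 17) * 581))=274004 / 11435823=0.02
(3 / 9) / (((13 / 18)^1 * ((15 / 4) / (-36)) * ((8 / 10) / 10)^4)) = -1406250 / 13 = -108173.08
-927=-927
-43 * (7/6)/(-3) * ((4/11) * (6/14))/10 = 43/165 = 0.26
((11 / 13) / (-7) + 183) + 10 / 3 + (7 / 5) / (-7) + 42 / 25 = 1281001 / 6825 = 187.69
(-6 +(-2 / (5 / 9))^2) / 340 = 87 / 4250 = 0.02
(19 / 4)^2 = 361 / 16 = 22.56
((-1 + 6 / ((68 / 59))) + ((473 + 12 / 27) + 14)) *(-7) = -1053115 / 306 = -3441.55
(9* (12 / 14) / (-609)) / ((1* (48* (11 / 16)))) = -6 / 15631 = -0.00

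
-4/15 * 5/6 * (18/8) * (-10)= 5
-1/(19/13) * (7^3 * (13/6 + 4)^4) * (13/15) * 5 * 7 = -760476434809/73872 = -10294515.31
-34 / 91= -0.37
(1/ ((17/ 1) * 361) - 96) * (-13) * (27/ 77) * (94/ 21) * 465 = 3012959454570/ 3307843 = 910853.22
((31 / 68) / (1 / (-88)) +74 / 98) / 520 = -32789 / 433160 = -0.08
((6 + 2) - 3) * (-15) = -75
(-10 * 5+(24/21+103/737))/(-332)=251333/1712788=0.15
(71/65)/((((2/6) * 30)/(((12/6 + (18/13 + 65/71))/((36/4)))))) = 441/8450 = 0.05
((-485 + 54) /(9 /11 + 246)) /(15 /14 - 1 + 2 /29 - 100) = 1924846 /110074245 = 0.02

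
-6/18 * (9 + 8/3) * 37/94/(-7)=185/846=0.22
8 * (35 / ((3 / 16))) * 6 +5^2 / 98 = 878105 / 98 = 8960.26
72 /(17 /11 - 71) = -198 /191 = -1.04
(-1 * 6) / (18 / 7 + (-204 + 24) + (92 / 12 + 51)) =63 / 1247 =0.05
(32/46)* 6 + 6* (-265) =-36474/23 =-1585.83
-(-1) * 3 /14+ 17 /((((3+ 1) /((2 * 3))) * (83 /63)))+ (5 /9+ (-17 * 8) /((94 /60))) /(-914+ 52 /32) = 35274195770 /1793824137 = 19.66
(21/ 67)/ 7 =3/ 67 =0.04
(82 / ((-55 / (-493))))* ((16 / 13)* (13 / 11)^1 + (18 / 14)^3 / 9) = 257877454 / 207515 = 1242.69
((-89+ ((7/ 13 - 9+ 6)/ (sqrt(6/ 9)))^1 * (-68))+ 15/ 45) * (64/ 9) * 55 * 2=-1872640/ 27+ 7659520 * sqrt(6)/ 117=91001.22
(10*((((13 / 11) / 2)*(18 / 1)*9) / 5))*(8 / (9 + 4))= 1296 / 11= 117.82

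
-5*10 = -50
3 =3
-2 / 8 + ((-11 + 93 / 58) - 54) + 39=-2859 / 116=-24.65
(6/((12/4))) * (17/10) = 17/5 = 3.40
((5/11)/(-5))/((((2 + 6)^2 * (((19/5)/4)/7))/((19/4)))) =-35/704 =-0.05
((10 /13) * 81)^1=810 /13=62.31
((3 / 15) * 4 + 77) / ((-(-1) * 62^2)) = 389 / 19220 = 0.02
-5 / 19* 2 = -10 / 19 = -0.53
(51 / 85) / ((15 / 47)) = 47 / 25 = 1.88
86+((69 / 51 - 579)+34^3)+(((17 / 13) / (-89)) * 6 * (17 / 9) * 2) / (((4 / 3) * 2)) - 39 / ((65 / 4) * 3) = 7633819783 / 196690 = 38811.43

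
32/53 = 0.60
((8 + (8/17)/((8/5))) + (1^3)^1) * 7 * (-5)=-325.29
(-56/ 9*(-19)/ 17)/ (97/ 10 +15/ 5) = 10640/ 19431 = 0.55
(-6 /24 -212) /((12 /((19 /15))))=-5377 /240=-22.40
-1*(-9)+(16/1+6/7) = 181/7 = 25.86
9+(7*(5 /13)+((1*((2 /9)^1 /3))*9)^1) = 482 /39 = 12.36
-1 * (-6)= 6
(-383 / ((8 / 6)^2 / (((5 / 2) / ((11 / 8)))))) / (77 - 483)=17235 / 17864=0.96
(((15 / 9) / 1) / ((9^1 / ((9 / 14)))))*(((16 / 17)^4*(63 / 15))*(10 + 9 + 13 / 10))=3325952 / 417605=7.96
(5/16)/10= 1/32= 0.03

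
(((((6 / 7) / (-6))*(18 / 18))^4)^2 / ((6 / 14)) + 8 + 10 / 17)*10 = 85.88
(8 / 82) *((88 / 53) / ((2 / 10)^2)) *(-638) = -5614400 / 2173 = -2583.71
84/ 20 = 21/ 5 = 4.20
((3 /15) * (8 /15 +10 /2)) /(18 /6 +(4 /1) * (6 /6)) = 83 /525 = 0.16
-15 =-15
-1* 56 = -56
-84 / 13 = -6.46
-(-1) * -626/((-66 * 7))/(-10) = -313/2310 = -0.14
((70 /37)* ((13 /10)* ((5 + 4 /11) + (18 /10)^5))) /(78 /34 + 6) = 1290064958 /179334375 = 7.19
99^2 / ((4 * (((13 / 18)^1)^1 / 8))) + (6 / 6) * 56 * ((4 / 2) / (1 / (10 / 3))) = 1073068 / 39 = 27514.56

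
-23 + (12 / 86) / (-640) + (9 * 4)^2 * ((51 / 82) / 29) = 78442193 / 16360640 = 4.79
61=61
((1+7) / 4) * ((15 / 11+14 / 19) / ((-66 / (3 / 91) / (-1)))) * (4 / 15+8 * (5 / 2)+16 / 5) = 14048 / 285285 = 0.05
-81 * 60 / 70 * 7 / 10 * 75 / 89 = -3645 / 89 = -40.96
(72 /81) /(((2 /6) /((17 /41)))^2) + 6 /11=35518 /18491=1.92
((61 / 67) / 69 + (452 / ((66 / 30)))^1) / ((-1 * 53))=-10448651 / 2695209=-3.88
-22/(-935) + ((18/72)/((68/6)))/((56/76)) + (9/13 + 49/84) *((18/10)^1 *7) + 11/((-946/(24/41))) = 3517147303/218188880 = 16.12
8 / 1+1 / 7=57 / 7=8.14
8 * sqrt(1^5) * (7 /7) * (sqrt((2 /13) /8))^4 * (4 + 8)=6 /169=0.04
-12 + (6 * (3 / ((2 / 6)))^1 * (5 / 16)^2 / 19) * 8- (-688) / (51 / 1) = 57529 / 15504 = 3.71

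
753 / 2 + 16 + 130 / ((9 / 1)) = 7325 / 18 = 406.94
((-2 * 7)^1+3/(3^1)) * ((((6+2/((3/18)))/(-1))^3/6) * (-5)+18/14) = -442377/7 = -63196.71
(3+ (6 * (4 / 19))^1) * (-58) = -4698 / 19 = -247.26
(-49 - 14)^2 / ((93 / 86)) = 113778 / 31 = 3670.26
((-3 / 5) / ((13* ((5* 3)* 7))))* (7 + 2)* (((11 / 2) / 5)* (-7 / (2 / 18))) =891 / 3250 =0.27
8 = 8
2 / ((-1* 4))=-1 / 2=-0.50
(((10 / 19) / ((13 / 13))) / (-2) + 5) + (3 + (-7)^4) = 45766 / 19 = 2408.74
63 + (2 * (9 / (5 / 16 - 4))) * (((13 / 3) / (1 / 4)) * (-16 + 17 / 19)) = 1503327 / 1121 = 1341.06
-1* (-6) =6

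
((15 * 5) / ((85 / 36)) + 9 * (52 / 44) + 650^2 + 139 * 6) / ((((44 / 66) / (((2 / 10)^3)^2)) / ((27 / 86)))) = 6412882347 / 502562500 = 12.76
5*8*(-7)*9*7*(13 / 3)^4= -55979560 / 9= -6219951.11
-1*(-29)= 29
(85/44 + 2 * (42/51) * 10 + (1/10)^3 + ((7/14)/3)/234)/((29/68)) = 1207991137/27992250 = 43.15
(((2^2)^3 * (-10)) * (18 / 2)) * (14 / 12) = -6720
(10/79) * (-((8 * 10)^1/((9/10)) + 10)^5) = -5584059449000000/4664871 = -1197044773.37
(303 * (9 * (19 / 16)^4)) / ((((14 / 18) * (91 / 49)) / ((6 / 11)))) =9595404909 / 4685824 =2047.75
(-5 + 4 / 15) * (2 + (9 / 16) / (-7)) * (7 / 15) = -3053 / 720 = -4.24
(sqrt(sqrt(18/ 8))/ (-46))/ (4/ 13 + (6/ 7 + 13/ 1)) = -91 *sqrt(6)/ 118588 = -0.00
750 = 750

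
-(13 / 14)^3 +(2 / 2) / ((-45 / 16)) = -142769 / 123480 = -1.16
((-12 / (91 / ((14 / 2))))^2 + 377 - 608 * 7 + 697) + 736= -413230 / 169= -2445.15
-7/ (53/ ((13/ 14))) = -13/ 106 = -0.12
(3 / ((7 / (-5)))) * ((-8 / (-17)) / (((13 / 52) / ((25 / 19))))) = -12000 / 2261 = -5.31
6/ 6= 1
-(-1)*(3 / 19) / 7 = 3 / 133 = 0.02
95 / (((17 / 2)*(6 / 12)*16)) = 95 / 68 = 1.40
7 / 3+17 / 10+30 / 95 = 2479 / 570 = 4.35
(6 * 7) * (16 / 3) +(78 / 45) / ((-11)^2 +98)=735866 / 3285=224.01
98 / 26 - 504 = -500.23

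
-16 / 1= -16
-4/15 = -0.27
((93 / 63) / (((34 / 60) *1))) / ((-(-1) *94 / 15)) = 0.42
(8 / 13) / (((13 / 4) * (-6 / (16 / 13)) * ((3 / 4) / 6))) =-2048 / 6591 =-0.31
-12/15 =-4/5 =-0.80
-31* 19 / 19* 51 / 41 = -1581 / 41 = -38.56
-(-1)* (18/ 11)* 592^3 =3734544384/ 11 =339504034.91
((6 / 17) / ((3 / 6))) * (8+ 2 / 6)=100 / 17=5.88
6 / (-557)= -6 / 557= -0.01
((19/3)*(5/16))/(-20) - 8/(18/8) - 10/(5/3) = -5561/576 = -9.65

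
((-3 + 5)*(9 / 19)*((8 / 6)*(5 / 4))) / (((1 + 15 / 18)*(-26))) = -90 / 2717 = -0.03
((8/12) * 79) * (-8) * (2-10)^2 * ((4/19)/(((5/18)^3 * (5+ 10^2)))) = -209682432/83125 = -2522.50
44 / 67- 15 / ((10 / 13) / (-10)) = 13109 / 67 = 195.66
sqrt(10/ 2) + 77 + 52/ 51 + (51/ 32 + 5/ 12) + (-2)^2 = sqrt(5) + 137137/ 1632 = 86.27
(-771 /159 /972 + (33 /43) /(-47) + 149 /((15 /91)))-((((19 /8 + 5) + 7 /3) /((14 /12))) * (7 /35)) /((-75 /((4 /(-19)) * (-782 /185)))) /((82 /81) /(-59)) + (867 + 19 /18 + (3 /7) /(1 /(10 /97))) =2255183385378320998357 /1273495519702507500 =1770.86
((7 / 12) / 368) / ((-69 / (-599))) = 4193 / 304704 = 0.01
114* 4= 456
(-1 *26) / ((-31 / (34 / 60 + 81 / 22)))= 18226 / 5115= 3.56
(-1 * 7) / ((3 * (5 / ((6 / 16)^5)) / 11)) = -6237 / 163840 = -0.04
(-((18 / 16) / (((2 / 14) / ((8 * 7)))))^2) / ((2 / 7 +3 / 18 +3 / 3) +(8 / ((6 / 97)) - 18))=-2722734 / 1579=-1724.34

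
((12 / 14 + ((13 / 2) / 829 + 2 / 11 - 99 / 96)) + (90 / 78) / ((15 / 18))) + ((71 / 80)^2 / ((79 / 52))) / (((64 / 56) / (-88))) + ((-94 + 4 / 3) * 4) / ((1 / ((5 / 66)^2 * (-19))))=59136738938117 / 31152444523200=1.90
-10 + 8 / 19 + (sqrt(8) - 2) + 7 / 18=-3827 / 342 + 2 * sqrt(2)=-8.36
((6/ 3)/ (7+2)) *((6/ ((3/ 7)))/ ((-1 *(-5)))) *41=1148/ 45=25.51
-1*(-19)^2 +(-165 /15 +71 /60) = -22249 /60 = -370.82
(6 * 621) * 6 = 22356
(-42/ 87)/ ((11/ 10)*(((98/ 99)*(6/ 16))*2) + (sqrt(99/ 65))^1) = 535080/ 1161943- 30240*sqrt(715)/ 1161943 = -0.24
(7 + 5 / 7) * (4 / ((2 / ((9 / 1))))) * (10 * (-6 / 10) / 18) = -324 / 7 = -46.29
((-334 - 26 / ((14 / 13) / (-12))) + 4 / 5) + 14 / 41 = -61912 / 1435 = -43.14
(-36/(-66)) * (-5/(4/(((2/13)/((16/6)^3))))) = -405/73216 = -0.01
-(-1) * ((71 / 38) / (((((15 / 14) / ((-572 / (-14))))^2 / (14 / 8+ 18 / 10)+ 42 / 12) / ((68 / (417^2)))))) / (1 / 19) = 14019343624 / 3534716649159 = 0.00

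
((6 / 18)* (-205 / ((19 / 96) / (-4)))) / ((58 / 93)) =1220160 / 551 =2214.45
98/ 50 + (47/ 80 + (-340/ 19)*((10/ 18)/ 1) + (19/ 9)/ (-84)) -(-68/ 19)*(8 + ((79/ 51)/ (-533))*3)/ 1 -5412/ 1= -4127217325043/ 765601200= -5390.82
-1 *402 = -402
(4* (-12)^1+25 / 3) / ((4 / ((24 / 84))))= -17 / 6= -2.83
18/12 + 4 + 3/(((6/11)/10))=121/2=60.50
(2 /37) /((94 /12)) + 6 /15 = 3538 /8695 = 0.41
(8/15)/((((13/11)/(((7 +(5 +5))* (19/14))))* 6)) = 7106/4095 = 1.74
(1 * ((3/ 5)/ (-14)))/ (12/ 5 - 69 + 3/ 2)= 1/ 1519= 0.00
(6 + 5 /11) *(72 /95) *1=5112 /1045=4.89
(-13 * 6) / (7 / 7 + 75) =-39 / 38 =-1.03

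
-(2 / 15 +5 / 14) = -103 / 210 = -0.49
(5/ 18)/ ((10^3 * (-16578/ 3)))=-1/ 19893600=-0.00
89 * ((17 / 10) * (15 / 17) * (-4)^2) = 2136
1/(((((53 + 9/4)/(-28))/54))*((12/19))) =-9576/221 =-43.33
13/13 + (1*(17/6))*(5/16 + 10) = 967/32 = 30.22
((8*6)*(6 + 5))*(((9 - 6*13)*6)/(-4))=54648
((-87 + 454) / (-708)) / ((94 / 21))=-2569 / 22184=-0.12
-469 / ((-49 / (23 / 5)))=1541 / 35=44.03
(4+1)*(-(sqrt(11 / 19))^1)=-5*sqrt(209) / 19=-3.80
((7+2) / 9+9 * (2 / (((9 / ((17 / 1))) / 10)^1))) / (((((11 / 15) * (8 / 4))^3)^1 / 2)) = 104625 / 484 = 216.17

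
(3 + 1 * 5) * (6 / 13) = 48 / 13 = 3.69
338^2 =114244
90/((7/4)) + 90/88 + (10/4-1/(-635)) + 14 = 13485803/195580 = 68.95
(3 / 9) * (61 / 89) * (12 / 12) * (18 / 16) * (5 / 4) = 0.32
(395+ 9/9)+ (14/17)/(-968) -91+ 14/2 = 2567129/8228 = 312.00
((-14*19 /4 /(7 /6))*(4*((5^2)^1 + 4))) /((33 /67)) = -147668 /11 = -13424.36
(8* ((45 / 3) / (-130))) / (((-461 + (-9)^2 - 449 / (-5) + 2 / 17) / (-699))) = -237660 / 106847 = -2.22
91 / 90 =1.01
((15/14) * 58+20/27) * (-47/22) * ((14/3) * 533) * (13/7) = -3870504755/6237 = -620571.55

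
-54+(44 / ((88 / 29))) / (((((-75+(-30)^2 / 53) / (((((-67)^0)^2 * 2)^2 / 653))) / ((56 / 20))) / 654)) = -190099598 / 3346625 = -56.80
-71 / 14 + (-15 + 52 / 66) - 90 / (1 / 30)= -1256309 / 462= -2719.28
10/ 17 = 0.59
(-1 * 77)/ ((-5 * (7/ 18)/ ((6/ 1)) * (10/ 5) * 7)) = 594/ 35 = 16.97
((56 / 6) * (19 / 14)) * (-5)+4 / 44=-2087 / 33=-63.24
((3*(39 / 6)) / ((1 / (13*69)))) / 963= 3887 / 214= 18.16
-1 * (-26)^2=-676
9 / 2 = 4.50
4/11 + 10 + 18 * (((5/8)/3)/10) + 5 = 1385/88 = 15.74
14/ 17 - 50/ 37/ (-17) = 568/ 629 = 0.90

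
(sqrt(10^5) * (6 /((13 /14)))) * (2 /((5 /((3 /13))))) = 188.61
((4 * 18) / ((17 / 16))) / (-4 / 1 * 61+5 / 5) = -128 / 459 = -0.28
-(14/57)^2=-196/3249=-0.06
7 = 7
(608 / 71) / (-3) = -608 / 213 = -2.85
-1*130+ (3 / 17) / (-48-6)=-39781 / 306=-130.00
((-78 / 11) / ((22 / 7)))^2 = 74529 / 14641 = 5.09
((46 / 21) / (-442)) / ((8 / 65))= -115 / 2856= -0.04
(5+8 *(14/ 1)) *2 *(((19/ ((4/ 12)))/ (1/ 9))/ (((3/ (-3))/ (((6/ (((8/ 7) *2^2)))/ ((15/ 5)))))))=-420147/ 8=-52518.38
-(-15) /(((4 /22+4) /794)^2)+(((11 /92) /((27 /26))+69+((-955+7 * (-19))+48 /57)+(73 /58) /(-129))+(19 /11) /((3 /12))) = 2009191413133019 /3722478309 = 539745.63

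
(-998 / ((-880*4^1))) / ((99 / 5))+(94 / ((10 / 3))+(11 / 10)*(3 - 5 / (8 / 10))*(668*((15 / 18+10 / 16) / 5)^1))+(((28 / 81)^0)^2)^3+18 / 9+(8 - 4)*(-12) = -124287979 / 174240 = -713.31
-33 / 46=-0.72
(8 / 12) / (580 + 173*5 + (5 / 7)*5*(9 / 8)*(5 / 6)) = 224 / 486645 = 0.00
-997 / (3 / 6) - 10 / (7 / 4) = -13998 / 7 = -1999.71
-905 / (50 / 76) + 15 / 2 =-13681 / 10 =-1368.10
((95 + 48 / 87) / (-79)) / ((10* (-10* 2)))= 2771 / 458200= 0.01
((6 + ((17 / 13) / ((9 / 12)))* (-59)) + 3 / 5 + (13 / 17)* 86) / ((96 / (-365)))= 7382563 / 63648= 115.99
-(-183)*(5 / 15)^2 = 20.33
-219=-219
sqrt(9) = 3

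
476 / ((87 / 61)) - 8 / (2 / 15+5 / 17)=2987444 / 9483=315.03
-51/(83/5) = -255/83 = -3.07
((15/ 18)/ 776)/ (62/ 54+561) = 45/ 23556256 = 0.00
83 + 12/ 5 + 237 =322.40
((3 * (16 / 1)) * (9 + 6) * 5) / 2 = 1800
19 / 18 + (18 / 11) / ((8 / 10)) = 307 / 99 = 3.10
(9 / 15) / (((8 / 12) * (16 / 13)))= 117 / 160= 0.73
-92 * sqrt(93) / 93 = -9.54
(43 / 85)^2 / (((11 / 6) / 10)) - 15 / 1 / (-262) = 6051681 / 4164490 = 1.45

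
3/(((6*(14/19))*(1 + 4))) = 19/140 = 0.14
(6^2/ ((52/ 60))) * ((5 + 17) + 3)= 13500/ 13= 1038.46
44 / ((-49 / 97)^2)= 413996 / 2401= 172.43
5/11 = 0.45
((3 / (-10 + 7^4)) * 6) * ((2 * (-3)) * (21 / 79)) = -756 / 62963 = -0.01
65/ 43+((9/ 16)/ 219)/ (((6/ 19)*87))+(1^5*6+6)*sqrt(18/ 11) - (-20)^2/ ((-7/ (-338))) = -1181417078921/ 61172832+36*sqrt(22)/ 11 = -19297.42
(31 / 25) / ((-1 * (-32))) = 31 / 800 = 0.04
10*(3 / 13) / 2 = 15 / 13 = 1.15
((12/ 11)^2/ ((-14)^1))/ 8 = -9/ 847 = -0.01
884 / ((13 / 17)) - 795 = 361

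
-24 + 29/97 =-2299/97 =-23.70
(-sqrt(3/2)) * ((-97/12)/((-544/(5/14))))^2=-235225 * sqrt(6)/16704995328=-0.00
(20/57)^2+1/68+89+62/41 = 821127061/9058212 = 90.65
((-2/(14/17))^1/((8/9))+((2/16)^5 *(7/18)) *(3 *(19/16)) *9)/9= -6683741/22020096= -0.30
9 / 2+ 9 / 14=36 / 7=5.14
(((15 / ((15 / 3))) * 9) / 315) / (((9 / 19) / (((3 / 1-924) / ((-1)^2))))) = -5833 / 35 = -166.66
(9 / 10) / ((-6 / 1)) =-3 / 20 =-0.15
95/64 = 1.48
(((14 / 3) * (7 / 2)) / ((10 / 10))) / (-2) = -49 / 6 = -8.17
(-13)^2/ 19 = 169/ 19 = 8.89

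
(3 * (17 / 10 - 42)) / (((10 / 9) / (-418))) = 2274129 / 50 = 45482.58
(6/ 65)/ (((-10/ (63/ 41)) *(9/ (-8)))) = 168/ 13325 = 0.01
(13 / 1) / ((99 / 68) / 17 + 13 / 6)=45084 / 7811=5.77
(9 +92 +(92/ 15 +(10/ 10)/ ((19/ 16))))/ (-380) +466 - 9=49462327/ 108300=456.72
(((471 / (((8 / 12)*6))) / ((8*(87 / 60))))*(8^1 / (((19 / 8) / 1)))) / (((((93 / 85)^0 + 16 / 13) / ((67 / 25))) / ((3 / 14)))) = 4922892 / 559265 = 8.80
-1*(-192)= 192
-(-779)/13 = 779/13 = 59.92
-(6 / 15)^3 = -8 / 125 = -0.06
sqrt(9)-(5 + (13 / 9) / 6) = -121 / 54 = -2.24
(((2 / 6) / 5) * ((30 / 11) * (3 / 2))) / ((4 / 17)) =51 / 44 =1.16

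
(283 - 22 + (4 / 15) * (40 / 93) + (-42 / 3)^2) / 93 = 127535 / 25947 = 4.92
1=1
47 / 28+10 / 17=1079 / 476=2.27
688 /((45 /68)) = 46784 /45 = 1039.64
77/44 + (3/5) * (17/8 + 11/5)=869/200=4.34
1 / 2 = 0.50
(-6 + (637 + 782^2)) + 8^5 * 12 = 1005371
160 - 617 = -457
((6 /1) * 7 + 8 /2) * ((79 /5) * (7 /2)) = 12719 /5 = 2543.80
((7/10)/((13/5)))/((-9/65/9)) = -17.50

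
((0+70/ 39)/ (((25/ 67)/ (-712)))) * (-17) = 11353552/ 195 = 58223.34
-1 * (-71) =71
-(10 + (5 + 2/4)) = -31/2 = -15.50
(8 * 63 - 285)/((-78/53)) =-3869/26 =-148.81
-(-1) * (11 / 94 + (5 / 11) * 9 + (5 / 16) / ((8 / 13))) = 312069 / 66176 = 4.72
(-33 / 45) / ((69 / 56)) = -616 / 1035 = -0.60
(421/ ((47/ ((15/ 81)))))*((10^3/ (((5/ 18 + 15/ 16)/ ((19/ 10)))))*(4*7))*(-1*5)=-51193600/ 141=-363075.18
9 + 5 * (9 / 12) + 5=71 / 4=17.75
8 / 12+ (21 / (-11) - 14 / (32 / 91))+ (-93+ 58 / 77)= -492683 / 3696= -133.30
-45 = -45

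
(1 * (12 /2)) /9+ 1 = 5 /3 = 1.67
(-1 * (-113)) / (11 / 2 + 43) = 226 / 97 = 2.33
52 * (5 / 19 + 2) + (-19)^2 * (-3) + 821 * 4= 44055 / 19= 2318.68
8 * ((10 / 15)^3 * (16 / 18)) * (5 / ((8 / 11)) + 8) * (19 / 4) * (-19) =-687344 / 243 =-2828.58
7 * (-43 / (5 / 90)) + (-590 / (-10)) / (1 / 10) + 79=-4749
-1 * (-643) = 643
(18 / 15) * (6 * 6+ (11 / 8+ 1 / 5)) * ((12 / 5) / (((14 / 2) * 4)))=13527 / 3500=3.86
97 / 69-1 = 28 / 69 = 0.41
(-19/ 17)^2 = 361/ 289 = 1.25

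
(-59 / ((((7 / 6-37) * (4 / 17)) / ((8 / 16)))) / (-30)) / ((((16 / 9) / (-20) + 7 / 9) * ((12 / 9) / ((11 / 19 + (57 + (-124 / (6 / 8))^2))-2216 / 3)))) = -6857267271 / 2026160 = -3384.37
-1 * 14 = -14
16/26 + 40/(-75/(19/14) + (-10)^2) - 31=-29.49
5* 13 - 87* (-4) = 413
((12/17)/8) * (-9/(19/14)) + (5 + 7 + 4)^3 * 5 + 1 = 6615174/323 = 20480.41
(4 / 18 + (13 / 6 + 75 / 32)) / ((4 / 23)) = 31349 / 1152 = 27.21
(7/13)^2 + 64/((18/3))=5555/507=10.96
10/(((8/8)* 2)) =5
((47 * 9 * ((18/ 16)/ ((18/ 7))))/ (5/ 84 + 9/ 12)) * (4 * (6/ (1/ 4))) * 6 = 2238516/ 17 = 131677.41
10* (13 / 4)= 65 / 2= 32.50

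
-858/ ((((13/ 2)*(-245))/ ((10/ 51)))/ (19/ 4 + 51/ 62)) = 15202/ 25823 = 0.59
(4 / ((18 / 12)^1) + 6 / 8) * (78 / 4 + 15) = 943 / 8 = 117.88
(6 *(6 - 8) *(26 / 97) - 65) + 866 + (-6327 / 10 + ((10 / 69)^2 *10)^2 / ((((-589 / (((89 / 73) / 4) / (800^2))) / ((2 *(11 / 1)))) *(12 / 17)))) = 29964784751094417449 / 181512893872874880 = 165.08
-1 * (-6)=6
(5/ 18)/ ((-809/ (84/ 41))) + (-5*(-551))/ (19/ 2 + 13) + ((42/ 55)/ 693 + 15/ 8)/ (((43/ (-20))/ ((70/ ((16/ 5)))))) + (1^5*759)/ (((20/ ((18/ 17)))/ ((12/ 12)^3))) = 303203389147039/ 2112358477680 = 143.54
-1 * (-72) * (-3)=-216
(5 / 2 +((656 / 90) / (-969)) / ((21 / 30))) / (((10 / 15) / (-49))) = -2127461 / 11628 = -182.96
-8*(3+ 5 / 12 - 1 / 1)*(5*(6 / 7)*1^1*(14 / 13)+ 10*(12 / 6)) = -18560 / 39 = -475.90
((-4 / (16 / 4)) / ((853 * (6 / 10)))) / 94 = -5 / 240546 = -0.00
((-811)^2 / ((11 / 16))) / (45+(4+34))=10523536 / 913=11526.33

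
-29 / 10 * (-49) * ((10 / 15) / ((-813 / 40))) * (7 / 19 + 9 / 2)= -1051540 / 46341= -22.69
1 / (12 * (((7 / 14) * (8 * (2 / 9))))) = 0.09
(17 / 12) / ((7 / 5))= 85 / 84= 1.01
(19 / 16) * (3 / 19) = 3 / 16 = 0.19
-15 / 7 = -2.14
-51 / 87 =-17 / 29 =-0.59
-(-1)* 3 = 3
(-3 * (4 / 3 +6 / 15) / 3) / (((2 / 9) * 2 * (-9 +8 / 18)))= 351 / 770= 0.46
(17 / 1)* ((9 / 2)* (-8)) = -612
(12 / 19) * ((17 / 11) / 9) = 68 / 627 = 0.11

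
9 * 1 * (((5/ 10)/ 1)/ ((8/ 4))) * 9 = 81/ 4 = 20.25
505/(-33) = -505/33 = -15.30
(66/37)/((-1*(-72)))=11/444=0.02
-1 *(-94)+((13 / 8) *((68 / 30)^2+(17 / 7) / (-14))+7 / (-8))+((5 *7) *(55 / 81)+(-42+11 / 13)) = 83.80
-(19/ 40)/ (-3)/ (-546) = -19/ 65520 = -0.00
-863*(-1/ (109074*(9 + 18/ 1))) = 863/ 2944998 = 0.00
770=770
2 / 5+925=4627 / 5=925.40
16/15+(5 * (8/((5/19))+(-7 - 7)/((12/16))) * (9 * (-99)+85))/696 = -66.87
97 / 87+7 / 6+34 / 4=938 / 87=10.78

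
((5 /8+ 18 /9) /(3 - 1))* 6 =63 /8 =7.88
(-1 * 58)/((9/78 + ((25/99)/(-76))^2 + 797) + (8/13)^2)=-0.07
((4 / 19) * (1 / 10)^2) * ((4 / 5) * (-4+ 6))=8 / 2375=0.00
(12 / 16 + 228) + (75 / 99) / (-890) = 2687345 / 11748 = 228.75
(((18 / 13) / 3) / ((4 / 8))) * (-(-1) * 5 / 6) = 10 / 13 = 0.77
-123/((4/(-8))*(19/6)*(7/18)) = 199.76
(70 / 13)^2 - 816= -133004 / 169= -787.01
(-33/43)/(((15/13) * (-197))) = 0.00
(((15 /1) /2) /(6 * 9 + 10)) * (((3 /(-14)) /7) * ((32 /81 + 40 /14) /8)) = -2305 /1580544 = -0.00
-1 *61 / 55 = -61 / 55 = -1.11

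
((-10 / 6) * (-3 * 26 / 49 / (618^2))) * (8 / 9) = 260 / 42107121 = 0.00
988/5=197.60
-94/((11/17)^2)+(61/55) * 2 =-134488/605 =-222.29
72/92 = 18/23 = 0.78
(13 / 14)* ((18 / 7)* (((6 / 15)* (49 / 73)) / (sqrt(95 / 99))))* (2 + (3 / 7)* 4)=2.43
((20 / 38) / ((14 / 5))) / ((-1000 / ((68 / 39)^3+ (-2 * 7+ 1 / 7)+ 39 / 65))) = 2064862 / 1380649725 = 0.00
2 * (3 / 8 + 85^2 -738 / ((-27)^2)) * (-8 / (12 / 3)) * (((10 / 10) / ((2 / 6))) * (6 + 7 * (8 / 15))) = -341741251 / 405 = -843805.56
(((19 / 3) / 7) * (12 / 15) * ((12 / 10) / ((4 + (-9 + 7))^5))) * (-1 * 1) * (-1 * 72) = 1.95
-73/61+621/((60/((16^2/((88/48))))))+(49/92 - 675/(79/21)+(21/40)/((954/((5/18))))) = 353163933907277/279149634720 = 1265.14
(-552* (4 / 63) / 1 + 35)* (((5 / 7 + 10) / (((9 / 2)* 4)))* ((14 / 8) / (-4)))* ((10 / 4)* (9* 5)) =625 / 448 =1.40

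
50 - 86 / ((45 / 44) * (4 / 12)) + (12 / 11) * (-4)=-34094 / 165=-206.63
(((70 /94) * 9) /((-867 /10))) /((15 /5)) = -350 /13583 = -0.03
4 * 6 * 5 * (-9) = -1080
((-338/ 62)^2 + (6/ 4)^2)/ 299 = 122893/ 1149356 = 0.11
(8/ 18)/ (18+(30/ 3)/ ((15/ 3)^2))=5/ 207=0.02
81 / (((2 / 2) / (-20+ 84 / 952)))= -1612.85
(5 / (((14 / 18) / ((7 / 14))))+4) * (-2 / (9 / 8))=-808 / 63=-12.83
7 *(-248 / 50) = -868 / 25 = -34.72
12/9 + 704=2116/3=705.33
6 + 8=14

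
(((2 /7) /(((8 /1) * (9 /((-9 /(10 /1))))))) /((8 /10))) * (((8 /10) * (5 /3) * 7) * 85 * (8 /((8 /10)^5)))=-265625 /3072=-86.47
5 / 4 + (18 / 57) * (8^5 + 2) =786575 / 76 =10349.67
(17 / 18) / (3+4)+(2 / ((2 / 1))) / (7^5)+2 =645887 / 302526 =2.13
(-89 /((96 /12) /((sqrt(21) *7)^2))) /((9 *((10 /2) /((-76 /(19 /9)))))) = 91581 /10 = 9158.10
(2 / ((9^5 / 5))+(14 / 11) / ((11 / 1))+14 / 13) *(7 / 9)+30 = 25854242368 / 835956693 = 30.93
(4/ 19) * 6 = 24/ 19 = 1.26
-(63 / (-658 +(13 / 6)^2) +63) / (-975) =493143 / 7643675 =0.06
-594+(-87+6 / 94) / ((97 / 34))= -2846970 / 4559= -624.47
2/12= 1/6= 0.17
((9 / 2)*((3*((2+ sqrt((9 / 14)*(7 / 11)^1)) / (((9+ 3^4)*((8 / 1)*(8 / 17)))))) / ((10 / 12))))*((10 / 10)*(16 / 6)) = 0.34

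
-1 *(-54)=54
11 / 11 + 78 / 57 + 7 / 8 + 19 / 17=11269 / 2584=4.36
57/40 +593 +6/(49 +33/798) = 62046961/104360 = 594.55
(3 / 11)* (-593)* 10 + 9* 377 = 19533 / 11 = 1775.73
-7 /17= -0.41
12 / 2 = 6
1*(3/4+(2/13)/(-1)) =31/52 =0.60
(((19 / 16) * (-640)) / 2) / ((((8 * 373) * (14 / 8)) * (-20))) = 19 / 5222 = 0.00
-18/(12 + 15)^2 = -2/81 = -0.02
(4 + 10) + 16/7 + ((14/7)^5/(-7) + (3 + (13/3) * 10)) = 1219/21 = 58.05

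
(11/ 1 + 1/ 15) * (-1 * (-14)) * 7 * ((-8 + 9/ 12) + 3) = -69139/ 15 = -4609.27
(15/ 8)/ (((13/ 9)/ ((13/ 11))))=135/ 88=1.53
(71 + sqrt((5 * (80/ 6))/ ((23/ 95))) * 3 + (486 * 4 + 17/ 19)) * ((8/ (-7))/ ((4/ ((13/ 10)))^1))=-497926/ 665 - 26 * sqrt(13110)/ 161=-767.25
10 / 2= 5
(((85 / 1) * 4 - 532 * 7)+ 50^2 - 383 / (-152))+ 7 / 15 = -2008711 / 2280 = -881.01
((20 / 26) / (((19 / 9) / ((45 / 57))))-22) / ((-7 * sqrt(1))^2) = -101896 / 229957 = -0.44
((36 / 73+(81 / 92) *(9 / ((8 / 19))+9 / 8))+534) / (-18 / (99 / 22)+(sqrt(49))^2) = 2481799 / 201480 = 12.32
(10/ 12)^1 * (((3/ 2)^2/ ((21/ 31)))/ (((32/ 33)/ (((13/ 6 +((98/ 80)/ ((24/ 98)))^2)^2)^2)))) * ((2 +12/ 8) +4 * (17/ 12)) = 5775031237251887370656161059751/ 403978164230946816000000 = 14295404.43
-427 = -427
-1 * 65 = -65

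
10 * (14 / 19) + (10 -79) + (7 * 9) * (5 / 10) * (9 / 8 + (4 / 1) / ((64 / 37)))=28363 / 608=46.65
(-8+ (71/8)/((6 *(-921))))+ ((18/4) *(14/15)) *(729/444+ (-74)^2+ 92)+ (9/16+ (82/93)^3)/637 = 388855595649842213/16628777916660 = 23384.50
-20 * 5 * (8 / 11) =-72.73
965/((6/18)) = 2895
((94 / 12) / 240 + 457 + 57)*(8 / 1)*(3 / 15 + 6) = 22946417 / 900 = 25496.02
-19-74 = -93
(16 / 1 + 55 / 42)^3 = 384240583 / 74088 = 5186.27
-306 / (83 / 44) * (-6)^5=104696064 / 83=1261398.36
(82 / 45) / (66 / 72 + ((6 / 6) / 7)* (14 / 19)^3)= 2249752 / 1202295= 1.87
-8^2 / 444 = -16 / 111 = -0.14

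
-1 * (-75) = 75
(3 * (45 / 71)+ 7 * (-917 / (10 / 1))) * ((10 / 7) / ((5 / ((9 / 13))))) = -4089591 / 32305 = -126.59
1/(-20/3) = -3/20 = -0.15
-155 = -155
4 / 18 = 2 / 9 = 0.22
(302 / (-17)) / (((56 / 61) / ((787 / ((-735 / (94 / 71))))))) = 340705679 / 12420030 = 27.43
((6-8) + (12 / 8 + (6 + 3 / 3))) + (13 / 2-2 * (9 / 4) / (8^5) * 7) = 851905 / 65536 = 13.00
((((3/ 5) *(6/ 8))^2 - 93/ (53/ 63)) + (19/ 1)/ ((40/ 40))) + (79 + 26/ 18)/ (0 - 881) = -15369912803/ 168094800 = -91.44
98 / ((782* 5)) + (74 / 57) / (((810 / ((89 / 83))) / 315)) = 47151076 / 83241945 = 0.57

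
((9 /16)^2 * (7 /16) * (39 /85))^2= 488984769 /121215385600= 0.00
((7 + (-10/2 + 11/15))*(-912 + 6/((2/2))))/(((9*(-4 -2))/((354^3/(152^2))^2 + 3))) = 169072357.85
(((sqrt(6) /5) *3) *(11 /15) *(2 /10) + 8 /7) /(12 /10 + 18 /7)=7 *sqrt(6) /300 + 10 /33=0.36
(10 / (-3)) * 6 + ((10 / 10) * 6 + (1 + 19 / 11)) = -124 / 11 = -11.27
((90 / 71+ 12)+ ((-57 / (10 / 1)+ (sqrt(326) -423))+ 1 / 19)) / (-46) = 5603473 / 620540 -sqrt(326) / 46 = 8.64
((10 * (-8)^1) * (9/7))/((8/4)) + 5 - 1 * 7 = -374/7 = -53.43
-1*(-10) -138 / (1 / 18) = -2474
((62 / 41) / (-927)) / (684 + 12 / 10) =-155 / 65105991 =-0.00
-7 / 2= -3.50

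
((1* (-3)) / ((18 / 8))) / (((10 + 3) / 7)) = -28 / 39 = -0.72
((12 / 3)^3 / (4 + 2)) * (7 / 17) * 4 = 17.57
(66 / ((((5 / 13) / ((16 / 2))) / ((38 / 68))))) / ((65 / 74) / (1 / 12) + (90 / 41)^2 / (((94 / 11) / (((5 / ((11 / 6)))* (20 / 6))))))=2888179892 / 58981925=48.97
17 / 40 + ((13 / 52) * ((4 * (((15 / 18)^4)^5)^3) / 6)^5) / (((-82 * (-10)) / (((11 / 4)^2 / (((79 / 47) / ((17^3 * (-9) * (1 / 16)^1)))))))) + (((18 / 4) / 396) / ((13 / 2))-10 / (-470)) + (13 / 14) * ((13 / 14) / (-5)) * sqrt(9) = -356312807007141594160793710813509304279579758749279042660130608050391749496409877978577247801798773171700551464959220818327234267976342645608556882856973918276978135820724916455302923825492777328164587437054134632817493129098108311642392465436743 / 5139960442836380738022102467988438533769267966678555386080078520246064046648326859203426645138604807890433961294622782636947181185441516944127222661552960852556102158056466006370560155387205099386038064936298152114634098564946982089491163570503680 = -0.07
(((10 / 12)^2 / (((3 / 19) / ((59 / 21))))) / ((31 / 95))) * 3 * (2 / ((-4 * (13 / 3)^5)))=-23961375 / 644564648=-0.04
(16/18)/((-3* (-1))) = 8/27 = 0.30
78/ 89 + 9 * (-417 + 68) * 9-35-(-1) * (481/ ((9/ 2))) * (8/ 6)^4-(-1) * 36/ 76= -34473334397/ 1232739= -27964.83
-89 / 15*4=-356 / 15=-23.73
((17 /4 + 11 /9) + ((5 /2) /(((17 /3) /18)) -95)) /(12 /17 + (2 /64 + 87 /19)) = -7589512 /494523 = -15.35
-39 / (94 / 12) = -234 / 47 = -4.98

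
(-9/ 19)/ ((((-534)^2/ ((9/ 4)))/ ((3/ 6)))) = -9/ 4815968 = -0.00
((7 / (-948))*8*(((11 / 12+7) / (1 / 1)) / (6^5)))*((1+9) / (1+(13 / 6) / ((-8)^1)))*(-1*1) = 95 / 115182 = 0.00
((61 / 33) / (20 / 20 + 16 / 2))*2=122 / 297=0.41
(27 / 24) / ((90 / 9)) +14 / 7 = 2.11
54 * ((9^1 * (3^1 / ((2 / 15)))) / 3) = 3645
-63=-63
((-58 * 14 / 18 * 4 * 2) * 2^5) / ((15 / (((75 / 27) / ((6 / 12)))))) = -1039360 / 243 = -4277.20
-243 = -243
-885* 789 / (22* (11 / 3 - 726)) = 2094795 / 47674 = 43.94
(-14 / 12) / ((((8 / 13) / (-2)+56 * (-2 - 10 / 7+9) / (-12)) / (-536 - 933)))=-65.15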